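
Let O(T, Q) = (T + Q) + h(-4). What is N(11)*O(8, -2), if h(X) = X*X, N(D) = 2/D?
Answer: 4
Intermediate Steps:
h(X) = X**2
O(T, Q) = 16 + Q + T (O(T, Q) = (T + Q) + (-4)**2 = (Q + T) + 16 = 16 + Q + T)
N(11)*O(8, -2) = (2/11)*(16 - 2 + 8) = (2*(1/11))*22 = (2/11)*22 = 4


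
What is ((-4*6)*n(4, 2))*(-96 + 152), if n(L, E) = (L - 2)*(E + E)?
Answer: -10752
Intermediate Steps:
n(L, E) = 2*E*(-2 + L) (n(L, E) = (-2 + L)*(2*E) = 2*E*(-2 + L))
((-4*6)*n(4, 2))*(-96 + 152) = ((-4*6)*(2*2*(-2 + 4)))*(-96 + 152) = -48*2*2*56 = -24*8*56 = -192*56 = -10752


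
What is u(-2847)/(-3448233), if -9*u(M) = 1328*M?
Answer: -1260272/10344699 ≈ -0.12183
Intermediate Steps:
u(M) = -1328*M/9
u(-2847)/(-3448233) = -1328/9*(-2847)/(-3448233) = (1260272/3)*(-1/3448233) = -1260272/10344699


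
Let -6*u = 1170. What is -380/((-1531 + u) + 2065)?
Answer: -380/339 ≈ -1.1209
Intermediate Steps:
u = -195 (u = -⅙*1170 = -195)
-380/((-1531 + u) + 2065) = -380/((-1531 - 195) + 2065) = -380/(-1726 + 2065) = -380/339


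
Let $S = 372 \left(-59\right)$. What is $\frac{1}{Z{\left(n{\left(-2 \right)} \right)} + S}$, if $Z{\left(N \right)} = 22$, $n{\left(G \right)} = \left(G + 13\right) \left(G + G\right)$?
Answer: $- \frac{1}{21926} \approx -4.5608 \cdot 10^{-5}$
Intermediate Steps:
$n{\left(G \right)} = 2 G \left(13 + G\right)$ ($n{\left(G \right)} = \left(13 + G\right) 2 G = 2 G \left(13 + G\right)$)
$S = -21948$
$\frac{1}{Z{\left(n{\left(-2 \right)} \right)} + S} = \frac{1}{22 - 21948} = \frac{1}{-21926} = - \frac{1}{21926}$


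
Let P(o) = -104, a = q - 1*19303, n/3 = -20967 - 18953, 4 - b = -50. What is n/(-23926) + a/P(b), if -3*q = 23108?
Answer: 987888931/3732456 ≈ 264.68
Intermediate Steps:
b = 54 (b = 4 - 1*(-50) = 4 + 50 = 54)
q = -23108/3 (q = -⅓*23108 = -23108/3 ≈ -7702.7)
n = -119760 (n = 3*(-20967 - 18953) = 3*(-39920) = -119760)
a = -81017/3 (a = -23108/3 - 1*19303 = -23108/3 - 19303 = -81017/3 ≈ -27006.)
n/(-23926) + a/P(b) = -119760/(-23926) - 81017/3/(-104) = -119760*(-1/23926) - 81017/3*(-1/104) = 59880/11963 + 81017/312 = 987888931/3732456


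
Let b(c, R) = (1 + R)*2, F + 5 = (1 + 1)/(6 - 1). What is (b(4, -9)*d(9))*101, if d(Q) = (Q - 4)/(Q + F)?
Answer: -20200/11 ≈ -1836.4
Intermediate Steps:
F = -23/5 (F = -5 + (1 + 1)/(6 - 1) = -5 + 2/5 = -5 + 2*(⅕) = -5 + ⅖ = -23/5 ≈ -4.6000)
d(Q) = (-4 + Q)/(-23/5 + Q) (d(Q) = (Q - 4)/(Q - 23/5) = (-4 + Q)/(-23/5 + Q))
b(c, R) = 2 + 2*R
(b(4, -9)*d(9))*101 = ((2 + 2*(-9))*(5*(-4 + 9)/(-23 + 5*9)))*101 = ((2 - 18)*(5*5/(-23 + 45)))*101 = -80*5/22*101 = -16*25/22*101 = -200/11*101 = -20200/11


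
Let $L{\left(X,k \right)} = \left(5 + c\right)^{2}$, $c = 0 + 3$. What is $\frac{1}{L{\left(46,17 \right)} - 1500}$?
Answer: $- \frac{1}{1436} \approx -0.00069638$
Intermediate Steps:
$c = 3$
$L{\left(X,k \right)} = 64$ ($L{\left(X,k \right)} = \left(5 + 3\right)^{2} = 8^{2} = 64$)
$\frac{1}{L{\left(46,17 \right)} - 1500} = \frac{1}{64 - 1500} = \frac{1}{-1436} = - \frac{1}{1436}$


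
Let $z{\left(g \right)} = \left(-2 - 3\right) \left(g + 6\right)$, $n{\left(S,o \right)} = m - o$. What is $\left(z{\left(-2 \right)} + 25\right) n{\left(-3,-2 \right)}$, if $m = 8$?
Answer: $50$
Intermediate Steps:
$n{\left(S,o \right)} = 8 - o$
$z{\left(g \right)} = -30 - 5 g$ ($z{\left(g \right)} = - 5 \left(6 + g\right) = -30 - 5 g$)
$\left(z{\left(-2 \right)} + 25\right) n{\left(-3,-2 \right)} = \left(\left(-30 - -10\right) + 25\right) \left(8 - -2\right) = \left(\left(-30 + 10\right) + 25\right) \left(8 + 2\right) = \left(-20 + 25\right) 10 = 5 \cdot 10 = 50$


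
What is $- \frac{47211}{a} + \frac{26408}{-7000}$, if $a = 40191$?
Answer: $- \frac{57993372}{11722375} \approx -4.9472$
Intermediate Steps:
$- \frac{47211}{a} + \frac{26408}{-7000} = - \frac{47211}{40191} + \frac{26408}{-7000} = \left(-47211\right) \frac{1}{40191} + 26408 \left(- \frac{1}{7000}\right) = - \frac{15737}{13397} - \frac{3301}{875} = - \frac{57993372}{11722375}$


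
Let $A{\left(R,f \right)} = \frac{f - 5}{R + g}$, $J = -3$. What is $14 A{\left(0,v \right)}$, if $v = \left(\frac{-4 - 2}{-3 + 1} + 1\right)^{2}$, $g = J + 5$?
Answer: $77$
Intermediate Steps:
$g = 2$ ($g = -3 + 5 = 2$)
$v = 16$ ($v = \left(- \frac{6}{-2} + 1\right)^{2} = \left(\left(-6\right) \left(- \frac{1}{2}\right) + 1\right)^{2} = \left(3 + 1\right)^{2} = 4^{2} = 16$)
$A{\left(R,f \right)} = \frac{-5 + f}{2 + R}$ ($A{\left(R,f \right)} = \frac{f - 5}{R + 2} = \frac{-5 + f}{2 + R}$)
$14 A{\left(0,v \right)} = 14 \frac{-5 + 16}{2 + 0} = 14 \cdot \frac{1}{2} \cdot 11 = 14 \cdot \frac{11}{2} = 77$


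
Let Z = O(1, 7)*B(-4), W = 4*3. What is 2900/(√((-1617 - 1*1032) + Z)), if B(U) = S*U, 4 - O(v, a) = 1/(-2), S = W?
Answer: -580*I*√2865/573 ≈ -54.18*I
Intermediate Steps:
W = 12
S = 12
O(v, a) = 9/2 (O(v, a) = 4 - 1/(-2) = 4 - 1*(-½) = 4 + ½ = 9/2)
B(U) = 12*U
Z = -216 (Z = 9*(12*(-4))/2 = (9/2)*(-48) = -216)
2900/(√((-1617 - 1*1032) + Z)) = 2900/(√((-1617 - 1*1032) - 216)) = 2900/(√((-1617 - 1032) - 216)) = 2900/(√(-2649 - 216)) = 2900/(√(-2865)) = 2900/((I*√2865)) = 2900*(-I*√2865/2865) = -580*I*√2865/573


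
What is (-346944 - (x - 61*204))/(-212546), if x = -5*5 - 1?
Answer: 167237/106273 ≈ 1.5737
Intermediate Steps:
x = -26 (x = -25 - 1 = -26)
(-346944 - (x - 61*204))/(-212546) = (-346944 - (-26 - 61*204))/(-212546) = (-346944 - (-26 - 12444))*(-1/212546) = (-346944 - 1*(-12470))*(-1/212546) = (-346944 + 12470)*(-1/212546) = -334474*(-1/212546) = 167237/106273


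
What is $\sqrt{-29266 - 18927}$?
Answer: $i \sqrt{48193} \approx 219.53 i$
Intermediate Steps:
$\sqrt{-29266 - 18927} = \sqrt{-48193} = i \sqrt{48193}$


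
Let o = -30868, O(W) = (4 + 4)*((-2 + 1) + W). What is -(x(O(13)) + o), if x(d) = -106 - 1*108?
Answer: 31082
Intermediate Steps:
O(W) = -8 + 8*W (O(W) = 8*(-1 + W) = -8 + 8*W)
x(d) = -214 (x(d) = -106 - 108 = -214)
-(x(O(13)) + o) = -(-214 - 30868) = -1*(-31082) = 31082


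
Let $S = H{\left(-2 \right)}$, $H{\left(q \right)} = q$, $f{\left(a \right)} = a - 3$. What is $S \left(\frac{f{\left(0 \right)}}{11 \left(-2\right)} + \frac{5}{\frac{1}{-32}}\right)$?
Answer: $\frac{3517}{11} \approx 319.73$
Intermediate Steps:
$f{\left(a \right)} = -3 + a$
$S = -2$
$S \left(\frac{f{\left(0 \right)}}{11 \left(-2\right)} + \frac{5}{\frac{1}{-32}}\right) = - 2 \left(\frac{-3 + 0}{11 \left(-2\right)} + \frac{5}{\frac{1}{-32}}\right) = - 2 \left(- \frac{3}{-22} + \frac{5}{- \frac{1}{32}}\right) = - 2 \left(\left(-3\right) \left(- \frac{1}{22}\right) + 5 \left(-32\right)\right) = - 2 \left(\frac{3}{22} - 160\right) = \left(-2\right) \left(- \frac{3517}{22}\right) = \frac{3517}{11}$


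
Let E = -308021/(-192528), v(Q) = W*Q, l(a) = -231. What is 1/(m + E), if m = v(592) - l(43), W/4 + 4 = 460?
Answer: 27504/29705436659 ≈ 9.2589e-7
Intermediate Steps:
W = 1824 (W = -16 + 4*460 = -16 + 1840 = 1824)
v(Q) = 1824*Q
m = 1080039 (m = 1824*592 - 1*(-231) = 1079808 + 231 = 1080039)
E = 44003/27504 (E = -308021*(-1/192528) = 44003/27504 ≈ 1.5999)
1/(m + E) = 1/(1080039 + 44003/27504) = 1/(29705436659/27504) = 27504/29705436659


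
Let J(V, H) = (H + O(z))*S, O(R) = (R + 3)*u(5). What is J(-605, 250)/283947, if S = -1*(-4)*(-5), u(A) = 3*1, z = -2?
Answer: -5060/283947 ≈ -0.017820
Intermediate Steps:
u(A) = 3
O(R) = 9 + 3*R (O(R) = (R + 3)*3 = (3 + R)*3 = 9 + 3*R)
S = -20 (S = 4*(-5) = -20)
J(V, H) = -60 - 20*H (J(V, H) = (H + (9 + 3*(-2)))*(-20) = (H + (9 - 6))*(-20) = (H + 3)*(-20) = (3 + H)*(-20) = -60 - 20*H)
J(-605, 250)/283947 = (-60 - 20*250)/283947 = (-60 - 5000)*(1/283947) = -5060*1/283947 = -5060/283947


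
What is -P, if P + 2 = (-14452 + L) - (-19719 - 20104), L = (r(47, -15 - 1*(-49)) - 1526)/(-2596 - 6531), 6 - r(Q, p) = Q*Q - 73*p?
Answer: -231544110/9127 ≈ -25369.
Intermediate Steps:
r(Q, p) = 6 - Q² + 73*p (r(Q, p) = 6 - (Q*Q - 73*p) = 6 - (Q² - 73*p) = 6 + (-Q² + 73*p) = 6 - Q² + 73*p)
L = 1247/9127 (L = ((6 - 1*47² + 73*(-15 - 1*(-49))) - 1526)/(-2596 - 6531) = ((6 - 1*2209 + 73*(-15 + 49)) - 1526)/(-9127) = ((6 - 2209 + 73*34) - 1526)*(-1/9127) = ((6 - 2209 + 2482) - 1526)*(-1/9127) = (279 - 1526)*(-1/9127) = -1247*(-1/9127) = 1247/9127 ≈ 0.13663)
P = 231544110/9127 (P = -2 + ((-14452 + 1247/9127) - (-19719 - 20104)) = -2 + (-131902157/9127 - 1*(-39823)) = -2 + (-131902157/9127 + 39823) = -2 + 231562364/9127 = 231544110/9127 ≈ 25369.)
-P = -1*231544110/9127 = -231544110/9127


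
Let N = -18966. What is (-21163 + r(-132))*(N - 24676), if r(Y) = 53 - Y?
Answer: 915521876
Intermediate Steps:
(-21163 + r(-132))*(N - 24676) = (-21163 + (53 - 1*(-132)))*(-18966 - 24676) = (-21163 + (53 + 132))*(-43642) = (-21163 + 185)*(-43642) = -20978*(-43642) = 915521876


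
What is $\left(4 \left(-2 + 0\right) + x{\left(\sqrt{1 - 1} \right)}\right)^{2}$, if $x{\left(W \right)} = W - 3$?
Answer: $121$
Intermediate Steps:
$x{\left(W \right)} = -3 + W$
$\left(4 \left(-2 + 0\right) + x{\left(\sqrt{1 - 1} \right)}\right)^{2} = \left(4 \left(-2 + 0\right) - \left(3 - \sqrt{1 - 1}\right)\right)^{2} = \left(4 \left(-2\right) - \left(3 - \sqrt{0}\right)\right)^{2} = \left(-8 + \left(-3 + 0\right)\right)^{2} = \left(-8 - 3\right)^{2} = \left(-11\right)^{2} = 121$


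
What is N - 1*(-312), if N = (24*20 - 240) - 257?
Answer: 295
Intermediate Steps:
N = -17 (N = (480 - 240) - 257 = 240 - 257 = -17)
N - 1*(-312) = -17 - 1*(-312) = -17 + 312 = 295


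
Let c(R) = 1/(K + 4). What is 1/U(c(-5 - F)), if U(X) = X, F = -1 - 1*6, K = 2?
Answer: 6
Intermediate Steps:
F = -7 (F = -1 - 6 = -7)
c(R) = 1/6 (c(R) = 1/(2 + 4) = 1/6)
1/U(c(-5 - F)) = 1/(1/6) = 6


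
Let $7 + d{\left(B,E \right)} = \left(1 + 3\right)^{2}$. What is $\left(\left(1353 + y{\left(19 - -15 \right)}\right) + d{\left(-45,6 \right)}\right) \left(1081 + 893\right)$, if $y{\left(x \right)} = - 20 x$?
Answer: $1346268$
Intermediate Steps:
$d{\left(B,E \right)} = 9$ ($d{\left(B,E \right)} = -7 + \left(1 + 3\right)^{2} = -7 + 4^{2} = -7 + 16 = 9$)
$\left(\left(1353 + y{\left(19 - -15 \right)}\right) + d{\left(-45,6 \right)}\right) \left(1081 + 893\right) = \left(\left(1353 - 20 \left(19 - -15\right)\right) + 9\right) \left(1081 + 893\right) = \left(\left(1353 - 20 \left(19 + 15\right)\right) + 9\right) 1974 = \left(\left(1353 - 680\right) + 9\right) 1974 = \left(673 + 9\right) 1974 = 682 \cdot 1974 = 1346268$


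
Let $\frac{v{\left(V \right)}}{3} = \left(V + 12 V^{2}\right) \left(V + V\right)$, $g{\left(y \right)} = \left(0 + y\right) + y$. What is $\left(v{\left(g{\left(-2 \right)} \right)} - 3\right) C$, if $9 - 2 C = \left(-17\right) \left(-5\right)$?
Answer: $171570$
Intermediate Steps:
$g{\left(y \right)} = 2 y$ ($g{\left(y \right)} = y + y = 2 y$)
$v{\left(V \right)} = 6 V \left(V + 12 V^{2}\right)$ ($v{\left(V \right)} = 3 \left(V + 12 V^{2}\right) \left(V + V\right) = 3 \left(V + 12 V^{2}\right) 2 V = 3 \cdot 2 V \left(V + 12 V^{2}\right) = 6 V \left(V + 12 V^{2}\right)$)
$C = -38$ ($C = \frac{9}{2} - \frac{\left(-17\right) \left(-5\right)}{2} = \frac{9}{2} - \frac{85}{2} = -38$)
$\left(v{\left(g{\left(-2 \right)} \right)} - 3\right) C = \left(\left(2 \left(-2\right)\right)^{2} \left(6 + 72 \cdot 2 \left(-2\right)\right) - 3\right) \left(-38\right) = \left(\left(-4\right)^{2} \left(6 + 72 \left(-4\right)\right) - 3\right) \left(-38\right) = \left(16 \left(6 - 288\right) - 3\right) \left(-38\right) = \left(16 \left(-282\right) - 3\right) \left(-38\right) = \left(-4512 - 3\right) \left(-38\right) = \left(-4515\right) \left(-38\right) = 171570$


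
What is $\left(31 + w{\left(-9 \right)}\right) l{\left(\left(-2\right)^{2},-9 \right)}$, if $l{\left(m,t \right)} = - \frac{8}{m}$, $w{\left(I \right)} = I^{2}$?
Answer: $-224$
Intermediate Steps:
$\left(31 + w{\left(-9 \right)}\right) l{\left(\left(-2\right)^{2},-9 \right)} = \left(31 + \left(-9\right)^{2}\right) \left(- \frac{8}{\left(-2\right)^{2}}\right) = \left(31 + 81\right) \left(- \frac{8}{4}\right) = 112 \left(\left(-8\right) \frac{1}{4}\right) = 112 \left(-2\right) = -224$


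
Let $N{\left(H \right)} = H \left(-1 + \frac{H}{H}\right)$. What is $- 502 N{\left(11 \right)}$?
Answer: $0$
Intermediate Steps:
$N{\left(H \right)} = 0$ ($N{\left(H \right)} = H \left(-1 + 1\right) = H 0 = 0$)
$- 502 N{\left(11 \right)} = \left(-502\right) 0 = 0$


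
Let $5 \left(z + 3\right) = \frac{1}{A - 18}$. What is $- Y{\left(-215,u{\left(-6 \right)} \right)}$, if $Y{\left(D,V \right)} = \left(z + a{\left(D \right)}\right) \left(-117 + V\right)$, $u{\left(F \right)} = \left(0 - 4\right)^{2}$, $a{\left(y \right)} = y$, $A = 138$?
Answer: $- \frac{13210699}{600} \approx -22018.0$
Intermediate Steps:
$z = - \frac{1799}{600}$ ($z = -3 + \frac{1}{5 \left(138 - 18\right)} = -3 + \frac{1}{5 \cdot 120} = -3 + \frac{1}{5} \cdot \frac{1}{120} = -3 + \frac{1}{600} = - \frac{1799}{600} \approx -2.9983$)
$u{\left(F \right)} = 16$ ($u{\left(F \right)} = \left(-4\right)^{2} = 16$)
$Y{\left(D,V \right)} = \left(-117 + V\right) \left(- \frac{1799}{600} + D\right)$ ($Y{\left(D,V \right)} = \left(- \frac{1799}{600} + D\right) \left(-117 + V\right) = \left(-117 + V\right) \left(- \frac{1799}{600} + D\right)$)
$- Y{\left(-215,u{\left(-6 \right)} \right)} = - (\frac{70161}{200} - -25155 - \frac{3598}{75} - 3440) = - (\frac{70161}{200} + 25155 - \frac{3598}{75} - 3440) = \left(-1\right) \frac{13210699}{600} = - \frac{13210699}{600}$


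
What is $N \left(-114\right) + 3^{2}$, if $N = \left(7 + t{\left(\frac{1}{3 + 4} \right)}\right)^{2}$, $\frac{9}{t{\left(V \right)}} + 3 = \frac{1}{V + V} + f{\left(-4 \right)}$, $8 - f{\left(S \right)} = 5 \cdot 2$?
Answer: $-105$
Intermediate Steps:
$f{\left(S \right)} = -2$ ($f{\left(S \right)} = 8 - 5 \cdot 2 = 8 - 10 = -2$)
$t{\left(V \right)} = \frac{9}{-5 + \frac{1}{2 V}}$ ($t{\left(V \right)} = \frac{9}{-3 - \left(2 - \frac{1}{V + V}\right)} = \frac{9}{-3 - \left(2 - \frac{1}{2 V}\right)} = \frac{9}{-5 + \frac{1}{2 V}}$)
$N = 1$ ($N = \left(7 + \frac{18}{\left(3 + 4\right) \left(1 - \frac{10}{3 + 4}\right)}\right)^{2} = \left(7 + \frac{18}{7 \left(1 - \frac{10}{7}\right)}\right)^{2} = \left(7 + 18 \cdot \frac{1}{7} \frac{1}{1 - \frac{10}{7}}\right)^{2} = \left(7 + 18 \cdot \frac{1}{7} \frac{1}{- \frac{3}{7}}\right)^{2} = \left(7 + 18 \cdot \frac{1}{7} \left(- \frac{7}{3}\right)\right)^{2} = \left(7 - 6\right)^{2} = 1^{2} = 1$)
$N \left(-114\right) + 3^{2} = 1 \left(-114\right) + 3^{2} = -114 + 9 = -105$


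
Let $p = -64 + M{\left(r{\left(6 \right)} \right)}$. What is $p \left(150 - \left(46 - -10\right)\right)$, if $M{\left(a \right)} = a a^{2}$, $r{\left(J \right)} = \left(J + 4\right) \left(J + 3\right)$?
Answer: $68519984$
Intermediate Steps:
$r{\left(J \right)} = \left(3 + J\right) \left(4 + J\right)$ ($r{\left(J \right)} = \left(4 + J\right) \left(3 + J\right) = \left(3 + J\right) \left(4 + J\right)$)
$M{\left(a \right)} = a^{3}$
$p = 728936$ ($p = -64 + \left(12 + 6^{2} + 7 \cdot 6\right)^{3} = -64 + \left(12 + 36 + 42\right)^{3} = -64 + 90^{3} = -64 + 729000 = 728936$)
$p \left(150 - \left(46 - -10\right)\right) = 728936 \left(150 - \left(46 - -10\right)\right) = 728936 \left(150 - 56\right) = 728936 \cdot 94 = 68519984$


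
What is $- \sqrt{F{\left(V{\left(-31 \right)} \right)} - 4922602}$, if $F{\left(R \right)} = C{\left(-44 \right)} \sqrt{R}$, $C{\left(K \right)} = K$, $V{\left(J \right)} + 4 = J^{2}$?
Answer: $- i \sqrt{4922602 + 44 \sqrt{957}} \approx - 2219.0 i$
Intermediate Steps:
$V{\left(J \right)} = -4 + J^{2}$
$F{\left(R \right)} = - 44 \sqrt{R}$
$- \sqrt{F{\left(V{\left(-31 \right)} \right)} - 4922602} = - \sqrt{- 44 \sqrt{-4 + \left(-31\right)^{2}} - 4922602} = - \sqrt{- 44 \sqrt{-4 + 961} - 4922602} = - \sqrt{- 44 \sqrt{957} - 4922602} = - \sqrt{-4922602 - 44 \sqrt{957}}$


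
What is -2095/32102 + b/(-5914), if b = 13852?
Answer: -228533367/94925614 ≈ -2.4075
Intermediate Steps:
-2095/32102 + b/(-5914) = -2095/32102 + 13852/(-5914) = -2095*1/32102 + 13852*(-1/5914) = -2095/32102 - 6926/2957 = -228533367/94925614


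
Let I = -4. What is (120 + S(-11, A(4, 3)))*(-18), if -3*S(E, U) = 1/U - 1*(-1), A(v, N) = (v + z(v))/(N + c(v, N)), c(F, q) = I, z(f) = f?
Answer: -8619/4 ≈ -2154.8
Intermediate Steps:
c(F, q) = -4
A(v, N) = 2*v/(-4 + N) (A(v, N) = (v + v)/(N - 4) = (2*v)/(-4 + N) = 2*v/(-4 + N))
S(E, U) = -⅓ - 1/(3*U) (S(E, U) = -(1/U - 1*(-1))/3 = -(1/U + 1)/3 = -(1 + 1/U)/3 = -⅓ - 1/(3*U))
(120 + S(-11, A(4, 3)))*(-18) = (120 + (-1 - 2*4/(-4 + 3))/(3*((2*4/(-4 + 3)))))*(-18) = (120 + (-1 - 2*4/(-1))/(3*((2*4/(-1)))))*(-18) = (120 + (-1 - 2*4*(-1))/(3*((2*4*(-1)))))*(-18) = (120 + (⅓)*(-1 - 1*(-8))/(-8))*(-18) = (120 + (⅓)*(-⅛)*(-1 + 8))*(-18) = (120 + (⅓)*(-⅛)*7)*(-18) = (120 - 7/24)*(-18) = (2873/24)*(-18) = -8619/4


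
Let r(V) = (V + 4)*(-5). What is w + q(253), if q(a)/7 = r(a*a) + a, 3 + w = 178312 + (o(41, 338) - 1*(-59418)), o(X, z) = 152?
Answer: -2000805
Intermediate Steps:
r(V) = -20 - 5*V (r(V) = (4 + V)*(-5) = -20 - 5*V)
w = 237879 (w = -3 + (178312 + (152 - 1*(-59418))) = -3 + (178312 + (152 + 59418)) = -3 + (178312 + 59570) = -3 + 237882 = 237879)
q(a) = -140 - 35*a² + 7*a (q(a) = 7*((-20 - 5*a*a) + a) = 7*((-20 - 5*a²) + a) = 7*(-20 + a - 5*a²) = -140 - 35*a² + 7*a)
w + q(253) = 237879 + (-140 - 35*253² + 7*253) = 237879 + (-140 - 35*64009 + 1771) = 237879 + (-140 - 2240315 + 1771) = 237879 - 2238684 = -2000805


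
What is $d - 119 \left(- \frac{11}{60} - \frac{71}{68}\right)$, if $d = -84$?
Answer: $\frac{931}{15} \approx 62.067$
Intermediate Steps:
$d - 119 \left(- \frac{11}{60} - \frac{71}{68}\right) = -84 - 119 \left(- \frac{11}{60} - \frac{71}{68}\right) = -84 - - \frac{2191}{15} = -84 + \frac{2191}{15} = \frac{931}{15}$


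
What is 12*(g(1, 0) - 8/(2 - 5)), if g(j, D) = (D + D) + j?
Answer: 44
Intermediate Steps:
g(j, D) = j + 2*D (g(j, D) = 2*D + j = j + 2*D)
12*(g(1, 0) - 8/(2 - 5)) = 12*((1 + 2*0) - 8/(2 - 5)) = 12*((1 + 0) - 8/(-3)) = 12*(1 - 1/3*(-8)) = 12*(1 + 8/3) = 12*(11/3) = 44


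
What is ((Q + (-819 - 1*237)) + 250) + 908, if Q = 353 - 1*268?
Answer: 187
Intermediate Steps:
Q = 85 (Q = 353 - 268 = 85)
((Q + (-819 - 1*237)) + 250) + 908 = ((85 + (-819 - 1*237)) + 250) + 908 = ((85 + (-819 - 237)) + 250) + 908 = ((85 - 1056) + 250) + 908 = (-971 + 250) + 908 = -721 + 908 = 187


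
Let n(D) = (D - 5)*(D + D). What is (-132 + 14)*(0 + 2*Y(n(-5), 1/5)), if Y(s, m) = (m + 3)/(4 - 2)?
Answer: -1888/5 ≈ -377.60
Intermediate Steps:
n(D) = 2*D*(-5 + D) (n(D) = (-5 + D)*(2*D) = 2*D*(-5 + D))
Y(s, m) = 3/2 + m/2 (Y(s, m) = (3 + m)/2 = (3 + m)*(½) = 3/2 + m/2)
(-132 + 14)*(0 + 2*Y(n(-5), 1/5)) = (-132 + 14)*(0 + 2*(3/2 + (½)/5)) = -118*(0 + 2*(3/2 + (½)*(⅕))) = -118*(0 + 2*(3/2 + ⅒)) = -118*(0 + 2*(8/5)) = -118*(0 + 16/5) = -118*16/5 = -1888/5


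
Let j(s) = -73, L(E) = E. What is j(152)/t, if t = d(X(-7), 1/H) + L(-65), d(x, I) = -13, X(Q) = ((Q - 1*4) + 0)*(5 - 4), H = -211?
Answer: 73/78 ≈ 0.93590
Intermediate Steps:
X(Q) = -4 + Q (X(Q) = ((Q - 4) + 0)*1 = ((-4 + Q) + 0)*1 = (-4 + Q)*1 = -4 + Q)
t = -78 (t = -13 - 65 = -78)
j(152)/t = -73/(-78) = -73*(-1/78) = 73/78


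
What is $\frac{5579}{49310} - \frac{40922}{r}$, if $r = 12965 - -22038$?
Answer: $- \frac{1822582083}{1725997930} \approx -1.056$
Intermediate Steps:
$r = 35003$ ($r = 12965 + 22038 = 35003$)
$\frac{5579}{49310} - \frac{40922}{r} = \frac{5579}{49310} - \frac{40922}{35003} = - \frac{1822582083}{1725997930}$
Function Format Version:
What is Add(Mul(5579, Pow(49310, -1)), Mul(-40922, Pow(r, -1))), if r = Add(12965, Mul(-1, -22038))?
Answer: Rational(-1822582083, 1725997930) ≈ -1.0560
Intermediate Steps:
r = 35003 (r = Add(12965, 22038) = 35003)
Add(Mul(5579, Pow(49310, -1)), Mul(-40922, Pow(r, -1))) = Add(Mul(5579, Pow(49310, -1)), Mul(-40922, Pow(35003, -1))) = Add(Mul(5579, Rational(1, 49310)), Mul(-40922, Rational(1, 35003))) = Add(Rational(5579, 49310), Rational(-40922, 35003)) = Rational(-1822582083, 1725997930)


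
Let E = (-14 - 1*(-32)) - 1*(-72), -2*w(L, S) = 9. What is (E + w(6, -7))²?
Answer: 29241/4 ≈ 7310.3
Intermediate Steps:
w(L, S) = -9/2 (w(L, S) = -½*9 = -9/2)
E = 90 (E = (-14 + 32) + 72 = 18 + 72 = 90)
(E + w(6, -7))² = (90 - 9/2)² = (171/2)² = 29241/4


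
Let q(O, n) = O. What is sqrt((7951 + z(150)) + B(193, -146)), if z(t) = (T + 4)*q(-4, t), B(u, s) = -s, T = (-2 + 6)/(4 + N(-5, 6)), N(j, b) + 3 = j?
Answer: 7*sqrt(165) ≈ 89.917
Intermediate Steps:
N(j, b) = -3 + j
T = -1 (T = (-2 + 6)/(4 + (-3 - 5)) = 4/(4 - 8) = 4/(-4) = 4*(-1/4) = -1)
z(t) = -12 (z(t) = (-1 + 4)*(-4) = 3*(-4) = -12)
sqrt((7951 + z(150)) + B(193, -146)) = sqrt((7951 - 12) - 1*(-146)) = sqrt(7939 + 146) = sqrt(8085) = 7*sqrt(165)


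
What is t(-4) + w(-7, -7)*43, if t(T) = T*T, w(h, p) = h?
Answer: -285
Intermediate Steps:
t(T) = T²
t(-4) + w(-7, -7)*43 = (-4)² - 7*43 = 16 - 301 = -285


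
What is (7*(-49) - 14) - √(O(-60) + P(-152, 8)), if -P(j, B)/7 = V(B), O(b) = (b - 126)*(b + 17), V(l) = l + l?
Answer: -357 - √7886 ≈ -445.80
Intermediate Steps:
V(l) = 2*l
O(b) = (-126 + b)*(17 + b)
P(j, B) = -14*B
(7*(-49) - 14) - √(O(-60) + P(-152, 8)) = (7*(-49) - 14) - √((-2142 + (-60)² - 109*(-60)) - 14*8) = (-343 - 14) - √((-2142 + 3600 + 6540) - 112) = -357 - √(7998 - 112) = -357 - √7886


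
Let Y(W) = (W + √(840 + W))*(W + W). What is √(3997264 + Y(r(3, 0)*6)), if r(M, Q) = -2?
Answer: 4*√(249847 - 9*√23) ≈ 1999.2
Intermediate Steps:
Y(W) = 2*W*(W + √(840 + W)) (Y(W) = (W + √(840 + W))*(2*W) = 2*W*(W + √(840 + W)))
√(3997264 + Y(r(3, 0)*6)) = √(3997264 + 2*(-2*6)*(-2*6 + √(840 - 2*6))) = √(3997264 + 2*(-12)*(-12 + √(840 - 12))) = √(3997264 + 2*(-12)*(-12 + √828)) = √(3997264 + 2*(-12)*(-12 + 6*√23)) = √(3997264 + (288 - 144*√23)) = √(3997552 - 144*√23)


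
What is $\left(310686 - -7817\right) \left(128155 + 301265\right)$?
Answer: $136771558260$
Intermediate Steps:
$\left(310686 - -7817\right) \left(128155 + 301265\right) = \left(310686 + \left(-247 + 8064\right)\right) 429420 = \left(310686 + 7817\right) 429420 = 318503 \cdot 429420 = 136771558260$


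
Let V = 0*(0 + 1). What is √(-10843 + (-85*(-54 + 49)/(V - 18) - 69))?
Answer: I*√393682/6 ≈ 104.57*I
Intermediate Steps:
V = 0 (V = 0*1 = 0)
√(-10843 + (-85*(-54 + 49)/(V - 18) - 69)) = √(-10843 + (-85*(-54 + 49)/(0 - 18) - 69)) = √(-10843 + (-(-425)/(-18) - 69)) = √(-10843 + (-(-425)*(-1)/18 - 69)) = √(-10843 + (-85*5/18 - 69)) = √(-10843 + (-425/18 - 69)) = √(-10843 - 1667/18) = √(-196841/18) = I*√393682/6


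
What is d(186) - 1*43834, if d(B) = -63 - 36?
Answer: -43933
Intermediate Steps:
d(B) = -99
d(186) - 1*43834 = -99 - 1*43834 = -99 - 43834 = -43933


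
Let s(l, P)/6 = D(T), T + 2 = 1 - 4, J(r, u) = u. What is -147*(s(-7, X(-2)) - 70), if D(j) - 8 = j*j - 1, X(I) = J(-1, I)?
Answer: -17934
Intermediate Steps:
X(I) = I
T = -5 (T = -2 + (1 - 4) = -2 - 3 = -5)
D(j) = 7 + j² (D(j) = 8 + (j*j - 1) = 8 + (j² - 1) = 8 + (-1 + j²) = 7 + j²)
s(l, P) = 192 (s(l, P) = 6*(7 + (-5)²) = 6*(7 + 25) = 6*32 = 192)
-147*(s(-7, X(-2)) - 70) = -147*(192 - 70) = -147*122 = -17934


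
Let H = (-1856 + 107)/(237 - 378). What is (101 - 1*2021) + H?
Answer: -89657/47 ≈ -1907.6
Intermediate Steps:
H = 583/47 (H = -1749/(-141) = -1749*(-1/141) = 583/47 ≈ 12.404)
(101 - 1*2021) + H = (101 - 1*2021) + 583/47 = (101 - 2021) + 583/47 = -1920 + 583/47 = -89657/47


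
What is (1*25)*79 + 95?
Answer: 2070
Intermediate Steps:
(1*25)*79 + 95 = 25*79 + 95 = 1975 + 95 = 2070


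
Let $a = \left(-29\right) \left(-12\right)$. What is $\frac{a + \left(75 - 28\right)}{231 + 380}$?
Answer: $\frac{395}{611} \approx 0.64648$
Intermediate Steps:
$a = 348$
$\frac{a + \left(75 - 28\right)}{231 + 380} = \frac{348 + \left(75 - 28\right)}{231 + 380} = \frac{348 + 47}{611} = 395 \cdot \frac{1}{611} = \frac{395}{611}$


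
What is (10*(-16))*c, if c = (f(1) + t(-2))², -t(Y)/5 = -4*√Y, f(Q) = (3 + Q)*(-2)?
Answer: 117760 + 51200*I*√2 ≈ 1.1776e+5 + 72408.0*I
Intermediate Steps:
f(Q) = -6 - 2*Q
t(Y) = 20*√Y (t(Y) = -(-20)*√Y = 20*√Y)
c = (-8 + 20*I*√2)² (c = ((-6 - 2*1) + 20*√(-2))² = ((-6 - 2) + 20*(I*√2))² = (-8 + 20*I*√2)² ≈ -736.0 - 452.55*I)
(10*(-16))*c = (10*(-16))*(-736 - 320*I*√2) = -160*(-736 - 320*I*√2) = 117760 + 51200*I*√2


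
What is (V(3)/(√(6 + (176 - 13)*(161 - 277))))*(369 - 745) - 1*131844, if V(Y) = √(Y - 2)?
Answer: -131844 + 188*I*√18902/9451 ≈ -1.3184e+5 + 2.7349*I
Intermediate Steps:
V(Y) = √(-2 + Y)
(V(3)/(√(6 + (176 - 13)*(161 - 277))))*(369 - 745) - 1*131844 = (√(-2 + 3)/(√(6 + (176 - 13)*(161 - 277))))*(369 - 745) - 1*131844 = (√1/(√(6 + 163*(-116))))*(-376) - 131844 = (1/√(6 - 18908))*(-376) - 131844 = (1/√(-18902))*(-376) - 131844 = (1/(I*√18902))*(-376) - 131844 = (1*(-I*√18902/18902))*(-376) - 131844 = -I*√18902/18902*(-376) - 131844 = 188*I*√18902/9451 - 131844 = -131844 + 188*I*√18902/9451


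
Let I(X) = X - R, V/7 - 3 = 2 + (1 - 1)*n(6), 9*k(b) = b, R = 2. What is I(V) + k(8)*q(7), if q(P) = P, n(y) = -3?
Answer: 353/9 ≈ 39.222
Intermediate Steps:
k(b) = b/9
V = 35 (V = 21 + 7*(2 + (1 - 1)*(-3)) = 21 + 7*(2 + 0*(-3)) = 21 + 7*(2 + 0) = 21 + 7*2 = 21 + 14 = 35)
I(X) = -2 + X (I(X) = X - 1*2 = X - 2 = -2 + X)
I(V) + k(8)*q(7) = (-2 + 35) + ((⅑)*8)*7 = 33 + (8/9)*7 = 33 + 56/9 = 353/9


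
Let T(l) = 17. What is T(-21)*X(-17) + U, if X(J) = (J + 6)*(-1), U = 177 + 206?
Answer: 570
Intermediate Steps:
U = 383
X(J) = -6 - J (X(J) = (6 + J)*(-1) = -6 - J)
T(-21)*X(-17) + U = 17*(-6 - 1*(-17)) + 383 = 17*(-6 + 17) + 383 = 17*11 + 383 = 187 + 383 = 570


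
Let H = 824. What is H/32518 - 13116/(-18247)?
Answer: 3109448/4178563 ≈ 0.74414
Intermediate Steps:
H/32518 - 13116/(-18247) = 824/32518 - 13116/(-18247) = 824*(1/32518) - 13116*(-1/18247) = 412/16259 + 13116/18247 = 3109448/4178563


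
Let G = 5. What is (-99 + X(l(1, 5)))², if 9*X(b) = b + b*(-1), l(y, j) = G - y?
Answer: 9801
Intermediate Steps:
l(y, j) = 5 - y
X(b) = 0 (X(b) = (b + b*(-1))/9 = (b - b)/9 = (⅑)*0 = 0)
(-99 + X(l(1, 5)))² = (-99 + 0)² = (-99)² = 9801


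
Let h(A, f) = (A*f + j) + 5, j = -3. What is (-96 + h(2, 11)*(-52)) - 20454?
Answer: -21798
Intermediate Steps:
h(A, f) = 2 + A*f (h(A, f) = (A*f - 3) + 5 = (-3 + A*f) + 5 = 2 + A*f)
(-96 + h(2, 11)*(-52)) - 20454 = (-96 + (2 + 2*11)*(-52)) - 20454 = (-96 + (2 + 22)*(-52)) - 20454 = (-96 + 24*(-52)) - 20454 = (-96 - 1248) - 20454 = -1344 - 20454 = -21798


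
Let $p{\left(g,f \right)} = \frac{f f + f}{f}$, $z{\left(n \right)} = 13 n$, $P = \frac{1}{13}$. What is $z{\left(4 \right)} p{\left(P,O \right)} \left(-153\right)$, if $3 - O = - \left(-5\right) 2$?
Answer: $47736$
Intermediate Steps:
$O = -7$ ($O = 3 - - \left(-5\right) 2 = 3 - \left(-1\right) \left(-10\right) = 3 - 10 = -7$)
$P = \frac{1}{13} \approx 0.076923$
$p{\left(g,f \right)} = \frac{f + f^{2}}{f}$ ($p{\left(g,f \right)} = \frac{f^{2} + f}{f} = \frac{f + f^{2}}{f}$)
$z{\left(4 \right)} p{\left(P,O \right)} \left(-153\right) = 13 \cdot 4 \left(1 - 7\right) \left(-153\right) = 52 \left(-6\right) \left(-153\right) = \left(-312\right) \left(-153\right) = 47736$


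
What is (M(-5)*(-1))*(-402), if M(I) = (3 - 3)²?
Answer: 0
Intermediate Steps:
M(I) = 0 (M(I) = 0² = 0)
(M(-5)*(-1))*(-402) = (0*(-1))*(-402) = 0*(-402) = 0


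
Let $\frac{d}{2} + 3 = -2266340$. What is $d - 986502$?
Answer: $-5519188$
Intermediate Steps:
$d = -4532686$ ($d = -6 + 2 \left(-2266340\right) = -6 - 4532680 = -4532686$)
$d - 986502 = -4532686 - 986502 = -5519188$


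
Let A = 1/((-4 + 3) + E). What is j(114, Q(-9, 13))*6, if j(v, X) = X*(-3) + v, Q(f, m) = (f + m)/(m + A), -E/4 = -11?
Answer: 47493/70 ≈ 678.47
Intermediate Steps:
E = 44 (E = -4*(-11) = 44)
A = 1/43 (A = 1/((-4 + 3) + 44) = 1/(-1 + 44) = 1/43 ≈ 0.023256)
Q(f, m) = (f + m)/(1/43 + m) (Q(f, m) = (f + m)/(m + 1/43) = (f + m)/(1/43 + m))
j(v, X) = v - 3*X (j(v, X) = -3*X + v = v - 3*X)
j(114, Q(-9, 13))*6 = (114 - 129*(-9 + 13)/(1 + 43*13))*6 = (114 - 129*4/(1 + 559))*6 = (114 - 129*4/560)*6 = (114 - 3*43/140)*6 = (114 - 129/140)*6 = (15831/140)*6 = 47493/70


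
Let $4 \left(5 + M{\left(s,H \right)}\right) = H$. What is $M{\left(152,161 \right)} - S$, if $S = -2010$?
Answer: $\frac{8181}{4} \approx 2045.3$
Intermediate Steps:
$M{\left(s,H \right)} = -5 + \frac{H}{4}$
$M{\left(152,161 \right)} - S = \left(-5 + \frac{1}{4} \cdot 161\right) - -2010 = \left(-5 + \frac{161}{4}\right) + 2010 = \frac{141}{4} + 2010 = \frac{8181}{4}$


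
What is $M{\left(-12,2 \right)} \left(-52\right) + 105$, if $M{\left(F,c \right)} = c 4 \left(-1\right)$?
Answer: $521$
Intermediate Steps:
$M{\left(F,c \right)} = - 4 c$ ($M{\left(F,c \right)} = 4 c \left(-1\right) = - 4 c$)
$M{\left(-12,2 \right)} \left(-52\right) + 105 = \left(-4\right) 2 \left(-52\right) + 105 = \left(-8\right) \left(-52\right) + 105 = 416 + 105 = 521$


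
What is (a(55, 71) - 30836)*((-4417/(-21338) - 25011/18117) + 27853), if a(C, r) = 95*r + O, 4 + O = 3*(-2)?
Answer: -2621160073356391/3904854 ≈ -6.7126e+8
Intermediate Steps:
O = -10 (O = -4 + 3*(-2) = -4 - 6 = -10)
a(C, r) = -10 + 95*r (a(C, r) = 95*r - 10 = -10 + 95*r)
(a(55, 71) - 30836)*((-4417/(-21338) - 25011/18117) + 27853) = ((-10 + 95*71) - 30836)*((-4417/(-21338) - 25011/18117) + 27853) = ((-10 + 6745) - 30836)*((-4417*(-1/21338) - 25011*1/18117) + 27853) = (6735 - 30836)*((4417/21338 - 2779/2013) + 27853) = -24101*(-50406881/42953394 + 27853) = -24101*1196330476201/42953394 = -2621160073356391/3904854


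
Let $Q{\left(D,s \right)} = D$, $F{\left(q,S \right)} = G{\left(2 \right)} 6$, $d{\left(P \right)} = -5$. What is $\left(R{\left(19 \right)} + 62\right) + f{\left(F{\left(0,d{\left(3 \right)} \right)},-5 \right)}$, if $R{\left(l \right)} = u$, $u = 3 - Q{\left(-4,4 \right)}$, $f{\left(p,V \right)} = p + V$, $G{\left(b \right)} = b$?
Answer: $76$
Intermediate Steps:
$F{\left(q,S \right)} = 12$ ($F{\left(q,S \right)} = 2 \cdot 6 = 12$)
$f{\left(p,V \right)} = V + p$
$u = 7$ ($u = 3 - -4 = 3 + 4 = 7$)
$R{\left(l \right)} = 7$
$\left(R{\left(19 \right)} + 62\right) + f{\left(F{\left(0,d{\left(3 \right)} \right)},-5 \right)} = \left(7 + 62\right) + \left(-5 + 12\right) = 69 + 7 = 76$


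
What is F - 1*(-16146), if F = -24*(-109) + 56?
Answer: 18818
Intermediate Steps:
F = 2672 (F = 2616 + 56 = 2672)
F - 1*(-16146) = 2672 - 1*(-16146) = 2672 + 16146 = 18818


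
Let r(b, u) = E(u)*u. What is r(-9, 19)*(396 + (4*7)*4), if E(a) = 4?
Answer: 38608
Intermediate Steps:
r(b, u) = 4*u
r(-9, 19)*(396 + (4*7)*4) = (4*19)*(396 + (4*7)*4) = 76*(396 + 28*4) = 76*(396 + 112) = 76*508 = 38608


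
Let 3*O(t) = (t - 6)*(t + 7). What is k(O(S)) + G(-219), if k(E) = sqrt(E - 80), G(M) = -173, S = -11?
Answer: -173 + 2*I*sqrt(129)/3 ≈ -173.0 + 7.5719*I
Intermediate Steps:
O(t) = (-6 + t)*(7 + t)/3 (O(t) = ((t - 6)*(t + 7))/3 = ((-6 + t)*(7 + t))/3 = (-6 + t)*(7 + t)/3)
k(E) = sqrt(-80 + E)
k(O(S)) + G(-219) = sqrt(-80 + (-14 + (1/3)*(-11) + (1/3)*(-11)**2)) - 173 = sqrt(-80 + (-14 - 11/3 + (1/3)*121)) - 173 = sqrt(-80 + (-14 - 11/3 + 121/3)) - 173 = sqrt(-80 + 68/3) - 173 = sqrt(-172/3) - 173 = 2*I*sqrt(129)/3 - 173 = -173 + 2*I*sqrt(129)/3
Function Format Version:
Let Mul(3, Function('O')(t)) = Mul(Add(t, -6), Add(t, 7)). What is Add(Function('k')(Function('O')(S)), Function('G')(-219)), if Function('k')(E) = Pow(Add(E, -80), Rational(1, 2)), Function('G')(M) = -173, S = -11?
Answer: Add(-173, Mul(Rational(2, 3), I, Pow(129, Rational(1, 2)))) ≈ Add(-173.00, Mul(7.5719, I))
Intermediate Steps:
Function('O')(t) = Mul(Rational(1, 3), Add(-6, t), Add(7, t)) (Function('O')(t) = Mul(Rational(1, 3), Mul(Add(t, -6), Add(t, 7))) = Mul(Rational(1, 3), Mul(Add(-6, t), Add(7, t))) = Mul(Rational(1, 3), Add(-6, t), Add(7, t)))
Function('k')(E) = Pow(Add(-80, E), Rational(1, 2))
Add(Function('k')(Function('O')(S)), Function('G')(-219)) = Add(Pow(Add(-80, Add(-14, Mul(Rational(1, 3), -11), Mul(Rational(1, 3), Pow(-11, 2)))), Rational(1, 2)), -173) = Add(Pow(Add(-80, Add(-14, Rational(-11, 3), Mul(Rational(1, 3), 121))), Rational(1, 2)), -173) = Add(Pow(Add(-80, Add(-14, Rational(-11, 3), Rational(121, 3))), Rational(1, 2)), -173) = Add(Pow(Add(-80, Rational(68, 3)), Rational(1, 2)), -173) = Add(Pow(Rational(-172, 3), Rational(1, 2)), -173) = Add(Mul(Rational(2, 3), I, Pow(129, Rational(1, 2))), -173) = Add(-173, Mul(Rational(2, 3), I, Pow(129, Rational(1, 2))))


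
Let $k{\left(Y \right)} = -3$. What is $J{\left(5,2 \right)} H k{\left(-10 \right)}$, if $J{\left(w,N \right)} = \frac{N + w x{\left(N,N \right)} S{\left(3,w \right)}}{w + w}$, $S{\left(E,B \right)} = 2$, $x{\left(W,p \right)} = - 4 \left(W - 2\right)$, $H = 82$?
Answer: $- \frac{246}{5} \approx -49.2$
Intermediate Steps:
$x{\left(W,p \right)} = 8 - 4 W$ ($x{\left(W,p \right)} = - 4 \left(-2 + W\right) = 8 - 4 W$)
$J{\left(w,N \right)} = \frac{N + 2 w \left(8 - 4 N\right)}{2 w}$ ($J{\left(w,N \right)} = \frac{N + w \left(8 - 4 N\right) 2}{w + w} = \frac{N + 2 w \left(8 - 4 N\right)}{2 w}$)
$J{\left(5,2 \right)} H k{\left(-10 \right)} = \left(8 - 8 + \frac{1}{2} \cdot 2 \cdot \frac{1}{5}\right) 82 \left(-3\right) = \left(8 - 8 + \frac{1}{5}\right) 82 \left(-3\right) = \frac{1}{5} \cdot 82 \left(-3\right) = \frac{82}{5} \left(-3\right) = - \frac{246}{5}$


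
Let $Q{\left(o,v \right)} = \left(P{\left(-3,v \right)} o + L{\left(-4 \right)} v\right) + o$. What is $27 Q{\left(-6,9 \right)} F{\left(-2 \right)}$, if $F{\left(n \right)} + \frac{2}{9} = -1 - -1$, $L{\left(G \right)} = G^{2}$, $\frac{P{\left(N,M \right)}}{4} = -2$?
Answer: $-1116$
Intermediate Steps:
$P{\left(N,M \right)} = -8$ ($P{\left(N,M \right)} = 4 \left(-2\right) = -8$)
$F{\left(n \right)} = - \frac{2}{9}$ ($F{\left(n \right)} = - \frac{2}{9} - 0 = - \frac{2}{9} + \left(-1 + 1\right) = - \frac{2}{9} + 0 = - \frac{2}{9}$)
$Q{\left(o,v \right)} = - 7 o + 16 v$ ($Q{\left(o,v \right)} = \left(- 8 o + \left(-4\right)^{2} v\right) + o = \left(- 8 o + 16 v\right) + o = - 7 o + 16 v$)
$27 Q{\left(-6,9 \right)} F{\left(-2 \right)} = 27 \left(\left(-7\right) \left(-6\right) + 16 \cdot 9\right) \left(- \frac{2}{9}\right) = 27 \left(42 + 144\right) \left(- \frac{2}{9}\right) = 27 \cdot 186 \left(- \frac{2}{9}\right) = 5022 \left(- \frac{2}{9}\right) = -1116$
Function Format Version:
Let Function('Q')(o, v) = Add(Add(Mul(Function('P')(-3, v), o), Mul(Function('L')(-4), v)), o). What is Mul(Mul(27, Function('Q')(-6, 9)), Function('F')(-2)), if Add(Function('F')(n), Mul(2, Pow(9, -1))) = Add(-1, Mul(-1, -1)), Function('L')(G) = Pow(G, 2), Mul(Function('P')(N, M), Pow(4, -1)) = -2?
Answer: -1116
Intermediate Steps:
Function('P')(N, M) = -8 (Function('P')(N, M) = Mul(4, -2) = -8)
Function('F')(n) = Rational(-2, 9) (Function('F')(n) = Add(Rational(-2, 9), Add(-1, Mul(-1, -1))) = Add(Rational(-2, 9), Add(-1, 1)) = Add(Rational(-2, 9), 0) = Rational(-2, 9))
Function('Q')(o, v) = Add(Mul(-7, o), Mul(16, v)) (Function('Q')(o, v) = Add(Add(Mul(-8, o), Mul(Pow(-4, 2), v)), o) = Add(Add(Mul(-8, o), Mul(16, v)), o) = Add(Mul(-7, o), Mul(16, v)))
Mul(Mul(27, Function('Q')(-6, 9)), Function('F')(-2)) = Mul(Mul(27, Add(Mul(-7, -6), Mul(16, 9))), Rational(-2, 9)) = Mul(Mul(27, Add(42, 144)), Rational(-2, 9)) = Mul(Mul(27, 186), Rational(-2, 9)) = Mul(5022, Rational(-2, 9)) = -1116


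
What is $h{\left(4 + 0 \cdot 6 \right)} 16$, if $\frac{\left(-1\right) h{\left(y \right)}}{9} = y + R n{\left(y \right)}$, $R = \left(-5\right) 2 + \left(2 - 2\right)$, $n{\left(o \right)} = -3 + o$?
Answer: $864$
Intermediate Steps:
$R = -10$ ($R = -10 + 0 = -10$)
$h{\left(y \right)} = -270 + 81 y$ ($h{\left(y \right)} = - 9 \left(y - 10 \left(-3 + y\right)\right) = - 9 \left(y - \left(-30 + 10 y\right)\right) = - 9 \left(30 - 9 y\right) = -270 + 81 y$)
$h{\left(4 + 0 \cdot 6 \right)} 16 = \left(-270 + 81 \left(4 + 0 \cdot 6\right)\right) 16 = \left(-270 + 81 \left(4 + 0\right)\right) 16 = \left(-270 + 81 \cdot 4\right) 16 = \left(-270 + 324\right) 16 = 54 \cdot 16 = 864$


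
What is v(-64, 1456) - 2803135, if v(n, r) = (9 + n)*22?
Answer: -2804345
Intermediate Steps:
v(n, r) = 198 + 22*n
v(-64, 1456) - 2803135 = (198 + 22*(-64)) - 2803135 = (198 - 1408) - 2803135 = -1210 - 2803135 = -2804345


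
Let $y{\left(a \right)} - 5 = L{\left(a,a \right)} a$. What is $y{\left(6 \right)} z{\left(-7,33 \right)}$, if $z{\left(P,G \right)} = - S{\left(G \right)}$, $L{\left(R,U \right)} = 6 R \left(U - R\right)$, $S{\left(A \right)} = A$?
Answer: $-165$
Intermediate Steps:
$L{\left(R,U \right)} = 6 R \left(U - R\right)$
$y{\left(a \right)} = 5$ ($y{\left(a \right)} = 5 + 6 a \left(a - a\right) a = 5 + 6 a 0 a = 5 + 0 a = 5 + 0 = 5$)
$z{\left(P,G \right)} = - G$
$y{\left(6 \right)} z{\left(-7,33 \right)} = 5 \left(\left(-1\right) 33\right) = 5 \left(-33\right) = -165$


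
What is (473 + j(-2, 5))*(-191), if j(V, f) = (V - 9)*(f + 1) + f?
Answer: -78692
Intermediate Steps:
j(V, f) = f + (1 + f)*(-9 + V) (j(V, f) = (-9 + V)*(1 + f) + f = (1 + f)*(-9 + V) + f = f + (1 + f)*(-9 + V))
(473 + j(-2, 5))*(-191) = (473 + (-9 - 2 - 8*5 - 2*5))*(-191) = (473 + (-9 - 2 - 40 - 10))*(-191) = (473 - 61)*(-191) = 412*(-191) = -78692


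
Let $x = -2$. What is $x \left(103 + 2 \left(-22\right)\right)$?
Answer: $-118$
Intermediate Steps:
$x \left(103 + 2 \left(-22\right)\right) = - 2 \left(103 + 2 \left(-22\right)\right) = - 2 \left(103 - 44\right) = \left(-2\right) 59 = -118$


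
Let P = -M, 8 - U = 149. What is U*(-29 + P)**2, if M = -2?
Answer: -102789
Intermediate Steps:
U = -141 (U = 8 - 1*149 = 8 - 149 = -141)
P = 2 (P = -1*(-2) = 2)
U*(-29 + P)**2 = -141*(-29 + 2)**2 = -141*(-27)**2 = -141*729 = -102789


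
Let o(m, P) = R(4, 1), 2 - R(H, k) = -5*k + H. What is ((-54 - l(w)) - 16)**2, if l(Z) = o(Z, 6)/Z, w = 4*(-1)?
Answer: 76729/16 ≈ 4795.6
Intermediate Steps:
R(H, k) = 2 - H + 5*k (R(H, k) = 2 - (-5*k + H) = 2 - (H - 5*k) = 2 + (-H + 5*k) = 2 - H + 5*k)
w = -4
o(m, P) = 3 (o(m, P) = 2 - 1*4 + 5*1 = 2 - 4 + 5 = 3)
l(Z) = 3/Z
((-54 - l(w)) - 16)**2 = ((-54 - 3/(-4)) - 16)**2 = ((-54 - 3*(-1)/4) - 16)**2 = ((-54 - 1*(-3/4)) - 16)**2 = ((-54 + 3/4) - 16)**2 = (-213/4 - 16)**2 = (-277/4)**2 = 76729/16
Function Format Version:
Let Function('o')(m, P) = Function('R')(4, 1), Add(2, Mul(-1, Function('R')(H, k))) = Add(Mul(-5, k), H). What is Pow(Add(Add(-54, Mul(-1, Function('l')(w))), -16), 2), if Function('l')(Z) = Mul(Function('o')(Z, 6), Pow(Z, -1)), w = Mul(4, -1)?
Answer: Rational(76729, 16) ≈ 4795.6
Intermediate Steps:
Function('R')(H, k) = Add(2, Mul(-1, H), Mul(5, k)) (Function('R')(H, k) = Add(2, Mul(-1, Add(Mul(-5, k), H))) = Add(2, Mul(-1, Add(H, Mul(-5, k)))) = Add(2, Add(Mul(-1, H), Mul(5, k))) = Add(2, Mul(-1, H), Mul(5, k)))
w = -4
Function('o')(m, P) = 3 (Function('o')(m, P) = Add(2, Mul(-1, 4), Mul(5, 1)) = Add(2, -4, 5) = 3)
Function('l')(Z) = Mul(3, Pow(Z, -1))
Pow(Add(Add(-54, Mul(-1, Function('l')(w))), -16), 2) = Pow(Add(Add(-54, Mul(-1, Mul(3, Pow(-4, -1)))), -16), 2) = Pow(Add(Add(-54, Mul(-1, Mul(3, Rational(-1, 4)))), -16), 2) = Pow(Add(Add(-54, Mul(-1, Rational(-3, 4))), -16), 2) = Pow(Add(Add(-54, Rational(3, 4)), -16), 2) = Pow(Add(Rational(-213, 4), -16), 2) = Pow(Rational(-277, 4), 2) = Rational(76729, 16)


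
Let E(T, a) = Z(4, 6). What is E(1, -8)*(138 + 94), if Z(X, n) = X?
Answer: 928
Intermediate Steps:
E(T, a) = 4
E(1, -8)*(138 + 94) = 4*(138 + 94) = 4*232 = 928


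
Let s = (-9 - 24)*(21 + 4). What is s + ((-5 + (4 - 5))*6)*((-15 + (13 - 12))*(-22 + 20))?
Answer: -1833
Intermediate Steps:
s = -825 (s = -33*25 = -825)
s + ((-5 + (4 - 5))*6)*((-15 + (13 - 12))*(-22 + 20)) = -825 + ((-5 + (4 - 5))*6)*((-15 + (13 - 12))*(-22 + 20)) = -825 + ((-5 - 1)*6)*((-15 + 1)*(-2)) = -825 + (-6*6)*(-14*(-2)) = -825 - 36*28 = -825 - 1008 = -1833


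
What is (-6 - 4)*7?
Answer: -70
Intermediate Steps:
(-6 - 4)*7 = -10*7 = -70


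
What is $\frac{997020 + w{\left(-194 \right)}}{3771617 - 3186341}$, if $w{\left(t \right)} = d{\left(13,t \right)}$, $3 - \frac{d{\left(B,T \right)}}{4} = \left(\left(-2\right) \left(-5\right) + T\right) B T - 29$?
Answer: $- \frac{4211}{2869} \approx -1.4678$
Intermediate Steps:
$d{\left(B,T \right)} = 128 - 4 B T \left(10 + T\right)$ ($d{\left(B,T \right)} = 12 - 4 \left(\left(\left(-2\right) \left(-5\right) + T\right) B T - 29\right) = 12 - 4 \left(\left(10 + T\right) B T - 29\right) = 12 - 4 \left(B \left(10 + T\right) T - 29\right) = 12 - 4 \left(B T \left(10 + T\right) - 29\right) = 12 - 4 \left(-29 + B T \left(10 + T\right)\right) = 12 - \left(-116 + 4 B T \left(10 + T\right)\right) = 128 - 4 B T \left(10 + T\right)$)
$w{\left(t \right)} = 128 - 520 t - 52 t^{2}$
$\frac{997020 + w{\left(-194 \right)}}{3771617 - 3186341} = \frac{997020 - \left(-101008 + 1957072\right)}{3771617 - 3186341} = \frac{997020 + \left(128 + 100880 - 1957072\right)}{585276} = \left(997020 + \left(128 + 100880 - 1957072\right)\right) \frac{1}{585276} = \left(997020 - 1856064\right) \frac{1}{585276} = \left(-859044\right) \frac{1}{585276} = - \frac{4211}{2869}$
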